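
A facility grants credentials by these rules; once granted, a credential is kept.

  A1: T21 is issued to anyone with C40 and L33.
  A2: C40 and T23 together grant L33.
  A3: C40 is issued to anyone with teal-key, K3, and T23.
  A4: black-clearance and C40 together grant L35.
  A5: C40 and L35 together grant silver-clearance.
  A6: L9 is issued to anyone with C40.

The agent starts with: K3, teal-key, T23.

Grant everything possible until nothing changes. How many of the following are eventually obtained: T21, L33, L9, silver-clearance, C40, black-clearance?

4

Holding teal-key, K3, and T23 grants C40 (A3).
Holding C40 and T23 grants L33 (A2).
Holding C40 grants L9 (A6).
Holding C40 and L33 grants T21 (A1).
T21: reached.
L33: reached.
L9: reached.
silver-clearance would need C40 and L35 (A5), but L35 is never granted.
C40: reached.
No rule produces black-clearance, and it is not given.
Reached: T21, L33, L9, and C40 — 4 of the 6.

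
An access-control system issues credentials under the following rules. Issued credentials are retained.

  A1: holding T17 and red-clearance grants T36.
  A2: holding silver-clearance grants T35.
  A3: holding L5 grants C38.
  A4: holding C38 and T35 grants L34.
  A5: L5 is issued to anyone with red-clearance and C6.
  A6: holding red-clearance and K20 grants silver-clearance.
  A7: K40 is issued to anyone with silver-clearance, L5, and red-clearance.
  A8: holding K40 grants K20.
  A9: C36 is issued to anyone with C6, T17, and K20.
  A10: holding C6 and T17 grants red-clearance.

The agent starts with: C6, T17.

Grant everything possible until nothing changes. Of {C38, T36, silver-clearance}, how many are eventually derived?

Holding C6 and T17 grants red-clearance (A10).
Holding T17 and red-clearance grants T36 (A1).
Holding red-clearance and C6 grants L5 (A5).
Holding L5 grants C38 (A3).
C38: reached.
T36: reached.
silver-clearance would need red-clearance and K20 (A6), but K20 is never granted.
Reached: C38 and T36 — 2 of the 3.

2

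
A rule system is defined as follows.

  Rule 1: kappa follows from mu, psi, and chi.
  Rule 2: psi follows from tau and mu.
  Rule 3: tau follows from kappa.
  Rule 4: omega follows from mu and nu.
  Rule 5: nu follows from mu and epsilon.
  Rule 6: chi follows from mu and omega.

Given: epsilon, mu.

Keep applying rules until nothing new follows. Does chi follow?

mu and epsilon hold, so nu follows (Rule 5).
From mu and nu, Rule 4 gives omega.
From mu and omega, Rule 6 gives chi.

Yes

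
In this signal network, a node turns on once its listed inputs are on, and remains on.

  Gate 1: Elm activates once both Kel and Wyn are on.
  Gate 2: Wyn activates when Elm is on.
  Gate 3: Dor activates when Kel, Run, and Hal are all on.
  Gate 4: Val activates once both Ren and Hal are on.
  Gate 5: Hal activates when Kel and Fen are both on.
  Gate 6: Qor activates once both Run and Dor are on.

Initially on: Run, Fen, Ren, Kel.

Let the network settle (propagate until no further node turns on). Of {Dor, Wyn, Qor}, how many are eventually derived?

Kel and Fen are on, so Hal activates (Gate 5).
Kel, Run, and Hal are on, so Dor activates (Gate 3).
Gate 6: Run and Dor on → Qor on.
Dor: reached.
Wyn would need Elm (Gate 2), but Elm never turns on.
Qor: reached.
Reached: Dor and Qor — 2 of the 3.

2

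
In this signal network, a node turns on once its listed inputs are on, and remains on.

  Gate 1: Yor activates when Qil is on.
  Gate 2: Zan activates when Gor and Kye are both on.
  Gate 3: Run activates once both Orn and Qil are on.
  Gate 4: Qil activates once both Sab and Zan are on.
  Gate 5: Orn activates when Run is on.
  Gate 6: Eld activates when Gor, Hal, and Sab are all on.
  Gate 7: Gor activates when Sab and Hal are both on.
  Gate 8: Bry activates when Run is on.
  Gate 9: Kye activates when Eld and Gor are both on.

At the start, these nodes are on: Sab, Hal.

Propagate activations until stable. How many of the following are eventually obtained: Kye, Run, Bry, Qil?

Sab and Hal are on, so Gor activates (Gate 7).
Gate 6: Gor, Hal, and Sab on → Eld on.
Gate 9: Eld and Gor on → Kye on.
Gate 2: Gor and Kye on → Zan on.
Gate 4: Sab and Zan on → Qil on.
Kye: reached.
Run would need Orn and Qil (Gate 3), but Orn never turns on.
Bry would need Run (Gate 8), but Run never turns on.
Qil: reached.
Reached: Kye and Qil — 2 of the 4.

2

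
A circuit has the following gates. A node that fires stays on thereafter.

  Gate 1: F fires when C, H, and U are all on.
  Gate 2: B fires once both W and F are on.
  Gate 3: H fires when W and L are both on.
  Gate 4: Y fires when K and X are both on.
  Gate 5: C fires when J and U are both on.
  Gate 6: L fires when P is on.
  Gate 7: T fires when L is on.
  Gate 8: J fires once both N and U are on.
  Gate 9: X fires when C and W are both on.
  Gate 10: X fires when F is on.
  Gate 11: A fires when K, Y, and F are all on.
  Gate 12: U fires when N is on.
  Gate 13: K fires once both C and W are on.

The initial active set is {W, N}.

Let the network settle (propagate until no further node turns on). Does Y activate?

Yes

Gate 12: N on → U on.
Gate 8: N and U on → J on.
Gate 5: J and U on → C on.
C and W are on, so K fires (Gate 13).
C and W are on, so X fires (Gate 9).
K and X are on, so Y fires (Gate 4).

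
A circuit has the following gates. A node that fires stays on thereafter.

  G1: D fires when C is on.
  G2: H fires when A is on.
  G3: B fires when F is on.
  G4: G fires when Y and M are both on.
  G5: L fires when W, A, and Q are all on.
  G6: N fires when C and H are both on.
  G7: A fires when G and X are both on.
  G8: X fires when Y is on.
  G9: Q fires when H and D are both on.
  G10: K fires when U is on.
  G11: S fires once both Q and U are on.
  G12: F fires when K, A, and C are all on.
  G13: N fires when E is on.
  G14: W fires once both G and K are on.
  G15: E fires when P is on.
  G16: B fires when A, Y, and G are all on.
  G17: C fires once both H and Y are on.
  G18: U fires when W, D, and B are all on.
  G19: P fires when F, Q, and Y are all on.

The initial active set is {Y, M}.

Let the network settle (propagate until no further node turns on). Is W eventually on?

No

W would need G and K (G14), but K never turns on.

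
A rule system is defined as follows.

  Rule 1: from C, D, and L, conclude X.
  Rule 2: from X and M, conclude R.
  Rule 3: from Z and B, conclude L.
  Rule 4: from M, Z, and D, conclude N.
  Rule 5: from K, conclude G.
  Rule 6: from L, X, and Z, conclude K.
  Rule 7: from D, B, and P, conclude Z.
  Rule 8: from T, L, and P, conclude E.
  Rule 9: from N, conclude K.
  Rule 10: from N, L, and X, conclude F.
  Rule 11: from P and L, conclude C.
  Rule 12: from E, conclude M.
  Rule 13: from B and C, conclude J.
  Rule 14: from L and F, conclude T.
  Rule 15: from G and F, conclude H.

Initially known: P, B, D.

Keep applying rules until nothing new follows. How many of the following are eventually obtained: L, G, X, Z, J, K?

6

From D, B, and P, Rule 7 gives Z.
Z and B hold, so L follows (Rule 3).
P and L hold, so C follows (Rule 11).
From C, D, and L, Rule 1 gives X.
From B and C, Rule 13 gives J.
From L, X, and Z, Rule 6 gives K.
K holds, so G follows (Rule 5).
L: reached.
G: reached.
X: reached.
Z: reached.
J: reached.
K: reached.
All 6 are reached.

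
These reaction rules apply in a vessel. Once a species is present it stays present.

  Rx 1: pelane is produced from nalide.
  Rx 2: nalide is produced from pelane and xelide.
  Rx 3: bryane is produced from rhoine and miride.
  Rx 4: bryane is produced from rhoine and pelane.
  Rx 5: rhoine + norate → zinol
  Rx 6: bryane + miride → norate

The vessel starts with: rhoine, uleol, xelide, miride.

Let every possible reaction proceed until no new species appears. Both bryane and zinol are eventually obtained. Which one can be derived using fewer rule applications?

bryane

bryane: rhoine and miride present → bryane forms (Rx 3). [1 rule application]
zinol: rhoine and miride present → bryane forms (Rx 3). bryane and miride present → norate forms (Rx 6). rhoine and norate present → zinol forms (Rx 5). [3 rule applications]
bryane needs fewer.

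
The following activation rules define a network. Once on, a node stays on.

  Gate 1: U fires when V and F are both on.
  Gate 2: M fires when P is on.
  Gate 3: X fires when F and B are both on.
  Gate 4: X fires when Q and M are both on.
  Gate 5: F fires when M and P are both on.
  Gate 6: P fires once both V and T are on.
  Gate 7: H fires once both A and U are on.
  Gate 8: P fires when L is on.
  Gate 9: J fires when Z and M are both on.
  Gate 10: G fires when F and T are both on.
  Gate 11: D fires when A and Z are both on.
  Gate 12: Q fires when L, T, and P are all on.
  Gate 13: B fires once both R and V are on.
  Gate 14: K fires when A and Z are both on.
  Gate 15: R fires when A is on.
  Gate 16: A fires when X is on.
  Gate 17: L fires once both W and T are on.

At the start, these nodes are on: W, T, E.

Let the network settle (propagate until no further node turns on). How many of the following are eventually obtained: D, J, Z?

D would need A and Z (Gate 11), but Z never turns on.
J would need Z and M (Gate 9), but Z never turns on.
No rule produces Z, and it is not given.
None of the 3 are reached.

0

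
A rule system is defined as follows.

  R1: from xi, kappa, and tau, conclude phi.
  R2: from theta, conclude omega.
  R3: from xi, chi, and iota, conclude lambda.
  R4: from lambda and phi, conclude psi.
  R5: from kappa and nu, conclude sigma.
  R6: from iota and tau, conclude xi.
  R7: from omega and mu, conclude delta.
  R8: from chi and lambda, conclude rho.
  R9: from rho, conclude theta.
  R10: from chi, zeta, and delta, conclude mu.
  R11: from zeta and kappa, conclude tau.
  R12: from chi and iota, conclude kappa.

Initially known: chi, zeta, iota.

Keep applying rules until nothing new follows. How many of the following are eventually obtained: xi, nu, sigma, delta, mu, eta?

1

From chi and iota, R12 gives kappa.
From zeta and kappa, R11 gives tau.
From iota and tau, R6 gives xi.
xi: reached.
No rule produces nu, and it is not given.
sigma would need kappa and nu (R5), but nu is never established.
delta would need omega and mu (R7), but mu is never established.
mu would need chi, zeta, and delta (R10), but delta is never established.
No rule produces eta, and it is not given.
Reached: xi — 1 of the 6.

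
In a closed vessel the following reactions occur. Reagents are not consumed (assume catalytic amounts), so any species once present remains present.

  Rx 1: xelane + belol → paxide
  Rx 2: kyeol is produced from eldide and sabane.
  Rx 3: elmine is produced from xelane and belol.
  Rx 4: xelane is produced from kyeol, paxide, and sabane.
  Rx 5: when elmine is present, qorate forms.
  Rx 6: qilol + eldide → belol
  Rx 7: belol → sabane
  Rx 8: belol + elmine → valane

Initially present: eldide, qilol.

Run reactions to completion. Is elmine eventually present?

No

elmine would need xelane and belol (Rx 3), but xelane never forms.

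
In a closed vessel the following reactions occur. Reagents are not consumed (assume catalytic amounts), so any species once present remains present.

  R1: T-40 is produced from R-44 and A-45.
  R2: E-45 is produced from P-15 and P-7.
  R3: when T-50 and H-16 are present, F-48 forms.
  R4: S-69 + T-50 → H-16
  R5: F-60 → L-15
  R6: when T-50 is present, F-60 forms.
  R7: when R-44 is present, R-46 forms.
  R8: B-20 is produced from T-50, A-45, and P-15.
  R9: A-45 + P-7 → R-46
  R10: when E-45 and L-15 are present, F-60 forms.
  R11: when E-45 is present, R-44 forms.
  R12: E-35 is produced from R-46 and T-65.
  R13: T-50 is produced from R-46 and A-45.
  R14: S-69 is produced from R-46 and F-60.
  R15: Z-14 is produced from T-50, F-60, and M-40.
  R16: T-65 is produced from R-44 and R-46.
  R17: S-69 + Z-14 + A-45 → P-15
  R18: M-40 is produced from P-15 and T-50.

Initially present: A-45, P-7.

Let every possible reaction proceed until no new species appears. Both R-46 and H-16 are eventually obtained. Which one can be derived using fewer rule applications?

R-46: A-45 and P-7 present → R-46 forms (R9). [1 rule application]
H-16: A-45 and P-7 present → R-46 forms (R9). R-46 and A-45 present → T-50 forms (R13). T-50 present → F-60 forms (R6). R-46 and F-60 present → S-69 forms (R14). S-69 and T-50 present → H-16 forms (R4). [5 rule applications]
R-46 needs fewer.

R-46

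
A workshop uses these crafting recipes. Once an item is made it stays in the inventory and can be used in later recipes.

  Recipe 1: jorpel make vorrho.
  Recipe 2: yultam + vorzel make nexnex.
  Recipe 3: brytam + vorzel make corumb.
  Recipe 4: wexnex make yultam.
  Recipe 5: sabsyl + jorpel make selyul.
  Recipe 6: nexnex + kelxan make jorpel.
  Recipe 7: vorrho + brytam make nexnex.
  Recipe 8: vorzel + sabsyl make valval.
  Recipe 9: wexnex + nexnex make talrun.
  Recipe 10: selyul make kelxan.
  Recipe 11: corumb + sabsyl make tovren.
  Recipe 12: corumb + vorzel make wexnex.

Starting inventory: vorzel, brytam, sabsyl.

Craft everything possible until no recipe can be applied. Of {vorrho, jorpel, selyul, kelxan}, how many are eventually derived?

vorrho would need jorpel (Recipe 1), but jorpel is never obtained.
jorpel would need nexnex and kelxan (Recipe 6), but kelxan is never obtained.
selyul would need sabsyl and jorpel (Recipe 5), but jorpel is never obtained.
kelxan would need selyul (Recipe 10), but selyul is never obtained.
None of the 4 are reached.

0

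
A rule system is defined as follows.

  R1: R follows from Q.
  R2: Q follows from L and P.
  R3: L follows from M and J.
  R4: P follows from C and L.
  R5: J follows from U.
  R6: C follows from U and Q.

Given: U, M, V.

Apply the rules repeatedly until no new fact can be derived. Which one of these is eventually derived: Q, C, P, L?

U holds, so J follows (R5).
From M and J, R3 gives L.
P would need C and L (R4), but C is never established. Q would need L and P (R2), but P is never established. C would need U and Q (R6), but Q is never established.

L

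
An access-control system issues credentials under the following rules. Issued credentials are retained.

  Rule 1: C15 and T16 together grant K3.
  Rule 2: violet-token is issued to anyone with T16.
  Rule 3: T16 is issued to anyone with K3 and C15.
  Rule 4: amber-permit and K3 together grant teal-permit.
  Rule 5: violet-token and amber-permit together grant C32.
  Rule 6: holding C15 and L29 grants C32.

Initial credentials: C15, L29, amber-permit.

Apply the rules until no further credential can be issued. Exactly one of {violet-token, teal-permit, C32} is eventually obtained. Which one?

Holding C15 and L29 grants C32 (Rule 6).
teal-permit would need amber-permit and K3 (Rule 4), but K3 is never granted. violet-token would need T16 (Rule 2), but T16 is never granted.

C32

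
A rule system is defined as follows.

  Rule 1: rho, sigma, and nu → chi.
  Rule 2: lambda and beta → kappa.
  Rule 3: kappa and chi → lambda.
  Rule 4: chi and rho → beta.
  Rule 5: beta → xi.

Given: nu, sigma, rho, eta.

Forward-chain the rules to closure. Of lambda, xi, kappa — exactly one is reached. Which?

rho, sigma, and nu hold, so chi follows (Rule 1).
From chi and rho, Rule 4 gives beta.
beta holds, so xi follows (Rule 5).
kappa would need lambda and beta (Rule 2), but lambda is never established. lambda would need kappa and chi (Rule 3), but kappa is never established.

xi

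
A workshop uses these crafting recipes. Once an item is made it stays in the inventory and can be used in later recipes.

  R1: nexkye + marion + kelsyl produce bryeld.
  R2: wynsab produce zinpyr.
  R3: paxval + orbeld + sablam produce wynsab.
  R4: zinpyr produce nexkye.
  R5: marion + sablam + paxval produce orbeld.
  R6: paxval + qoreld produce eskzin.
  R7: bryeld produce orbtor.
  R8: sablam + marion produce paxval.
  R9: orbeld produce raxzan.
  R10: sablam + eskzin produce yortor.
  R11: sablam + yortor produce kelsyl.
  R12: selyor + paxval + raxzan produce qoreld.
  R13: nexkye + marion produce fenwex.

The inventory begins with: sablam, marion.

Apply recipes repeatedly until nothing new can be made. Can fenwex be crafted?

Yes

sablam + marion → paxval (R8).
Using R5, marion, sablam, and paxval make orbeld.
Using R3, paxval, orbeld, and sablam make wynsab.
wynsab → zinpyr (R2).
zinpyr → nexkye (R4).
Using R13, nexkye and marion make fenwex.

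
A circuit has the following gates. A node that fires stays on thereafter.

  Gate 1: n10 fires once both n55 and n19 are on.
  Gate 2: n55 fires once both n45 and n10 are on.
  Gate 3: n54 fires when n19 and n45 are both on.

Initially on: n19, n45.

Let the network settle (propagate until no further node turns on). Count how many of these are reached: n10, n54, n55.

1

n19 and n45 are on, so n54 fires (Gate 3).
n10 would need n55 and n19 (Gate 1), but n55 never turns on.
n54: reached.
n55 would need n45 and n10 (Gate 2), but n10 never turns on.
Reached: n54 — 1 of the 3.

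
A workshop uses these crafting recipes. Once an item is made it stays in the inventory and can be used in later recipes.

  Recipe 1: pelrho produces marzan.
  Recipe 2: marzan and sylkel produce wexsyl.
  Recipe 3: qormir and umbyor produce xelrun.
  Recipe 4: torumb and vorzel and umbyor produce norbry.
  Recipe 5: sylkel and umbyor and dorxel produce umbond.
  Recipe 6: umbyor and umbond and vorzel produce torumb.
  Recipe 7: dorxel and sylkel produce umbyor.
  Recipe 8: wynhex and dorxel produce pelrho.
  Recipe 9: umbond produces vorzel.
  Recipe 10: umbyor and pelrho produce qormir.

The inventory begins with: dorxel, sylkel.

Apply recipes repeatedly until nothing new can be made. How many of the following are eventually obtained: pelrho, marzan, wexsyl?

0

pelrho would need wynhex and dorxel (Recipe 8), but wynhex is never obtained.
marzan would need pelrho (Recipe 1), but pelrho is never obtained.
wexsyl would need marzan and sylkel (Recipe 2), but marzan is never obtained.
None of the 3 are reached.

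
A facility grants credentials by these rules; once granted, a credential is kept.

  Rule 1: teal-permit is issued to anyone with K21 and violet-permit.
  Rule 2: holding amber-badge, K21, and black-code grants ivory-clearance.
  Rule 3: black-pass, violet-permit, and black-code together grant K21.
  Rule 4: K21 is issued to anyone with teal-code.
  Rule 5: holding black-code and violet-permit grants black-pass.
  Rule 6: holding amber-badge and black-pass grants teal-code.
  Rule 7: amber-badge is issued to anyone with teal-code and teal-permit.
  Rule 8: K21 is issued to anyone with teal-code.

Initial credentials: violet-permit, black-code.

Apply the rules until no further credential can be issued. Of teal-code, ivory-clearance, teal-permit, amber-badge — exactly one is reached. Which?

teal-permit

Holding black-code and violet-permit grants black-pass (Rule 5).
Holding black-pass, violet-permit, and black-code grants K21 (Rule 3).
Holding K21 and violet-permit grants teal-permit (Rule 1).
ivory-clearance would need amber-badge, K21, and black-code (Rule 2), but amber-badge is never granted. teal-code would need amber-badge and black-pass (Rule 6), but amber-badge is never granted. amber-badge would need teal-code and teal-permit (Rule 7), but teal-code is never granted.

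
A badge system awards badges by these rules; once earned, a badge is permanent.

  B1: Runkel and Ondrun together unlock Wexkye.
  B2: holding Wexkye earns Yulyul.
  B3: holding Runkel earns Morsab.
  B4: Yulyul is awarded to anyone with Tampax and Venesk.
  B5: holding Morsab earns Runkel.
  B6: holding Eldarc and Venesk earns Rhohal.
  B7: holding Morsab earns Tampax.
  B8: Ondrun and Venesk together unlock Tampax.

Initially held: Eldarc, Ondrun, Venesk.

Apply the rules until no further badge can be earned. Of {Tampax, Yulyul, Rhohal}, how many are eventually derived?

With Ondrun and Venesk, Tampax is earned (B8).
With Eldarc and Venesk, Rhohal is earned (B6).
With Tampax and Venesk, Yulyul is earned (B4).
Tampax: reached.
Yulyul: reached.
Rhohal: reached.
All 3 are reached.

3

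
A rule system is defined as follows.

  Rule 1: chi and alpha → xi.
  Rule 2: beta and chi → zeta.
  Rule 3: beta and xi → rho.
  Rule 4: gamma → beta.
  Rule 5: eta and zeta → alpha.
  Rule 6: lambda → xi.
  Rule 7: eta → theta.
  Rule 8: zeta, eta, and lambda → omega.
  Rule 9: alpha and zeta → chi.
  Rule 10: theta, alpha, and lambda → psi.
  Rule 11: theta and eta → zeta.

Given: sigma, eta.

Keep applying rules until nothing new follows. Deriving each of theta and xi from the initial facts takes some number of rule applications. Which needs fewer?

theta

theta: eta holds, so theta follows (Rule 7). [1 rule application]
xi: eta holds, so theta follows (Rule 7). From theta and eta, Rule 11 gives zeta. From eta and zeta, Rule 5 gives alpha. alpha and zeta hold, so chi follows (Rule 9). chi and alpha hold, so xi follows (Rule 1). [5 rule applications]
theta needs fewer.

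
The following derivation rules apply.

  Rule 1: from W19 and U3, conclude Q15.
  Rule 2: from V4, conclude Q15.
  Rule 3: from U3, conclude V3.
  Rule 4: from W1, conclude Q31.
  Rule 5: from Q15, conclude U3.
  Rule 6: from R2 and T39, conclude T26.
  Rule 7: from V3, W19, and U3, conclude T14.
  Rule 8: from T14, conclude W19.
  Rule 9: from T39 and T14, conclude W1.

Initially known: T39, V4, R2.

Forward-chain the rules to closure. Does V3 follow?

Yes

From V4, Rule 2 gives Q15.
Q15 holds, so U3 follows (Rule 5).
From U3, Rule 3 gives V3.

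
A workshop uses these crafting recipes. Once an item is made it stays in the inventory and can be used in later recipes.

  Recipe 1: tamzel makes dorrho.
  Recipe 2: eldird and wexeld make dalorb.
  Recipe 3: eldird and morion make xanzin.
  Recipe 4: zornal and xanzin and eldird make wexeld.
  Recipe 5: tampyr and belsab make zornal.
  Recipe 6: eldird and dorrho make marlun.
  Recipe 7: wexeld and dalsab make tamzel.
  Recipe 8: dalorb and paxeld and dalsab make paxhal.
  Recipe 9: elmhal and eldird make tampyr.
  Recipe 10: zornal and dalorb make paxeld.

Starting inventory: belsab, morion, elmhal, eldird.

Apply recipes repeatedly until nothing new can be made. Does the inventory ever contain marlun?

No

marlun would need eldird and dorrho (Recipe 6), but dorrho is never obtained.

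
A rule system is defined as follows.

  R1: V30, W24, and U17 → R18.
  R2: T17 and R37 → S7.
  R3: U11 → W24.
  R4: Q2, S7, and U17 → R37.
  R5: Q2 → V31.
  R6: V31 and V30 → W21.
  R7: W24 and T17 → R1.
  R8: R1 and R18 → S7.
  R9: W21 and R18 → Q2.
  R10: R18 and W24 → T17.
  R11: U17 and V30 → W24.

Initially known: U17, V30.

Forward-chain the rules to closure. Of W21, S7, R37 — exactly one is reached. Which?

S7

U17 and V30 hold, so W24 follows (R11).
V30, W24, and U17 hold, so R18 follows (R1).
R18 and W24 hold, so T17 follows (R10).
W24 and T17 hold, so R1 follows (R7).
From R1 and R18, R8 gives S7.
R37 would need Q2, S7, and U17 (R4), but Q2 is never established. W21 would need V31 and V30 (R6), but V31 is never established.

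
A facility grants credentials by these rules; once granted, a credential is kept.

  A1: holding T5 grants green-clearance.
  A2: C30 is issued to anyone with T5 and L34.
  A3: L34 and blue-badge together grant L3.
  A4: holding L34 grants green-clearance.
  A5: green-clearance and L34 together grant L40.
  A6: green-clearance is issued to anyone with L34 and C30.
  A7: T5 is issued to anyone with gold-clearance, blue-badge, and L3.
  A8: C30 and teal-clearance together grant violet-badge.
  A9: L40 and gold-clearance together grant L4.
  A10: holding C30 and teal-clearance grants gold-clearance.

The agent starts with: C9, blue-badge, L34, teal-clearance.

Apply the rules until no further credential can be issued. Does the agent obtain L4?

No

L4 would need L40 and gold-clearance (A9), but gold-clearance is never granted.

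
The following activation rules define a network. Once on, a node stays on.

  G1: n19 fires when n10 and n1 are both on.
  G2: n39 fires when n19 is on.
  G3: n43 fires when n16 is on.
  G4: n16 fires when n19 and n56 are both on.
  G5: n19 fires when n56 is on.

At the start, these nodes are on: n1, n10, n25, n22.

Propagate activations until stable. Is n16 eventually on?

n16 would need n19 and n56 (G4), but n56 never turns on.

No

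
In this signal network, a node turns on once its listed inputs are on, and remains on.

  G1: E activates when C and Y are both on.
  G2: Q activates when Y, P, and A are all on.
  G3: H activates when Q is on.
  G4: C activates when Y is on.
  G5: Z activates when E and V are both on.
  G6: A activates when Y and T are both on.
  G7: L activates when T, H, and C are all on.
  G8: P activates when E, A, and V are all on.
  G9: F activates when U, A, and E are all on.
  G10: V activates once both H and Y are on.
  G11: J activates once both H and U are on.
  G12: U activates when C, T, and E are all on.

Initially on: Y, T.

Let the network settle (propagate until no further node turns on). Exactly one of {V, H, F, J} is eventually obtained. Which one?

G6: Y and T on → A on.
G4: Y on → C on.
C and Y are on, so E activates (G1).
G12: C, T, and E on → U on.
G9: U, A, and E on → F on.
J would need H and U (G11), but H never turns on. V would need H and Y (G10), but H never turns on. H would need Q (G3), but Q never turns on.

F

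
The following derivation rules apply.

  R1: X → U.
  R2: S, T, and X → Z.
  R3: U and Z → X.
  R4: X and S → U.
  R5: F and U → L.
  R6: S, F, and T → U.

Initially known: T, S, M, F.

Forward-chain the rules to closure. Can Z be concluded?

No

Z would need S, T, and X (R2), but X is never established.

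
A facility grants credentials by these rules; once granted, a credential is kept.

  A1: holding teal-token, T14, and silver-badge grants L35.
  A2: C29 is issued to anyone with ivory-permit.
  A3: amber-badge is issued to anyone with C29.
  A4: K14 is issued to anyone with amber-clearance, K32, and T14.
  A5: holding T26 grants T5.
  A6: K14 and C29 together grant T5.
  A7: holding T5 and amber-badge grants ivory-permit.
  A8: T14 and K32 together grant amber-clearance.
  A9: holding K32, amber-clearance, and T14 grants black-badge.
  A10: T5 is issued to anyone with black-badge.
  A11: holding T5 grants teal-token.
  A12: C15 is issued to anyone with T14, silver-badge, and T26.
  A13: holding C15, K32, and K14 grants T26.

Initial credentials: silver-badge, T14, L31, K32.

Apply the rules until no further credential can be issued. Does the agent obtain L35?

Yes

Holding T14 and K32 grants amber-clearance (A8).
Holding K32, amber-clearance, and T14 grants black-badge (A9).
Holding black-badge grants T5 (A10).
Holding T5 grants teal-token (A11).
Holding teal-token, T14, and silver-badge grants L35 (A1).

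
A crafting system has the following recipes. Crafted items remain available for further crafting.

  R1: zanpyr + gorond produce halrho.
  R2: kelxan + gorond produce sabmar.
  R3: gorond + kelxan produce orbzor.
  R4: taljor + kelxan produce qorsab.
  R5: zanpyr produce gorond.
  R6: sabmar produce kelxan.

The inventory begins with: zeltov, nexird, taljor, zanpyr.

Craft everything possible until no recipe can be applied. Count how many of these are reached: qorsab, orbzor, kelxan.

qorsab would need taljor and kelxan (R4), but kelxan is never obtained.
orbzor would need gorond and kelxan (R3), but kelxan is never obtained.
kelxan would need sabmar (R6), but sabmar is never obtained.
None of the 3 are reached.

0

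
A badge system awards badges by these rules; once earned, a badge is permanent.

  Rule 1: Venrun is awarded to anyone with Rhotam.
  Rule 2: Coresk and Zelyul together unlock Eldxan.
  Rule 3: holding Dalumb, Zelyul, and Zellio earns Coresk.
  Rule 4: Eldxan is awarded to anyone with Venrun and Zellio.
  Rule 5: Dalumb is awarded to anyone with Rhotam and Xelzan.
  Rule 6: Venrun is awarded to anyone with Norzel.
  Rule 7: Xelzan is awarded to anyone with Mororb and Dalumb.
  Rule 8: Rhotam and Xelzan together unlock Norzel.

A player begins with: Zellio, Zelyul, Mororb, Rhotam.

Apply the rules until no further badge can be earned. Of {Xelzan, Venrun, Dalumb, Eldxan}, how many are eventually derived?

2

With Rhotam, Venrun is earned (Rule 1).
With Venrun and Zellio, Eldxan is earned (Rule 4).
Xelzan would need Mororb and Dalumb (Rule 7), but Dalumb is never earned.
Venrun: reached.
Dalumb would need Rhotam and Xelzan (Rule 5), but Xelzan is never earned.
Eldxan: reached.
Reached: Venrun and Eldxan — 2 of the 4.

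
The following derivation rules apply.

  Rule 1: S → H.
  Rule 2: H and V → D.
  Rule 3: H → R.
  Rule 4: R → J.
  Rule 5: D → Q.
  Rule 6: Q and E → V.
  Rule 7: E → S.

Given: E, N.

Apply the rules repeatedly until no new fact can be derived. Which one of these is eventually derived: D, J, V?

J

E holds, so S follows (Rule 7).
S holds, so H follows (Rule 1).
From H, Rule 3 gives R.
From R, Rule 4 gives J.
D would need H and V (Rule 2), but V is never established. V would need Q and E (Rule 6), but Q is never established.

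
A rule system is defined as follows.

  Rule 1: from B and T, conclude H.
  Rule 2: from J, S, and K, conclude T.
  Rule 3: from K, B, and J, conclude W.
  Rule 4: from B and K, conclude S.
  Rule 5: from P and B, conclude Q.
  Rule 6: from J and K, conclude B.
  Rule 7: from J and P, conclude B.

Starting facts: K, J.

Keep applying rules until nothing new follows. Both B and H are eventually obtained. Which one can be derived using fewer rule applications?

B

B: J and K hold, so B follows (Rule 6). [1 rule application]
H: From J and K, Rule 6 gives B. B and K hold, so S follows (Rule 4). J, S, and K hold, so T follows (Rule 2). From B and T, Rule 1 gives H. [4 rule applications]
B needs fewer.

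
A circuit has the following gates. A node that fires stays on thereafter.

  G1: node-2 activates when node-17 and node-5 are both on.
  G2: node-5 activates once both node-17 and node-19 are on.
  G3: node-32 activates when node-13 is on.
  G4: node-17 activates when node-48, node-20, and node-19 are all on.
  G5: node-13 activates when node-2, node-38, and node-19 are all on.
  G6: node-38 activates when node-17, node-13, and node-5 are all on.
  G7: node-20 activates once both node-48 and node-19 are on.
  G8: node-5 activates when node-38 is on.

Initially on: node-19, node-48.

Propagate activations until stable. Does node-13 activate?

node-13 would need node-2, node-38, and node-19 (G5), but node-38 never turns on.

No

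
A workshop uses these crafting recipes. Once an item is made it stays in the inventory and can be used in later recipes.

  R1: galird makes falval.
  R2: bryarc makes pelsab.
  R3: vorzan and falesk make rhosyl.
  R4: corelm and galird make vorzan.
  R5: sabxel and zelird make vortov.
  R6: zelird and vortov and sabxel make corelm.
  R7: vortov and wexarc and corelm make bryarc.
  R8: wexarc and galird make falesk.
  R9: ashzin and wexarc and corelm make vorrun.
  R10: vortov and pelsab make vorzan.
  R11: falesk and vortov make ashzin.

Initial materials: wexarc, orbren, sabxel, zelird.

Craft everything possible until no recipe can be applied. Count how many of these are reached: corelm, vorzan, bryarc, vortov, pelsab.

5

sabxel and zelird → vortov (R5).
Using R6, zelird, vortov, and sabxel make corelm.
vortov and wexarc and corelm → bryarc (R7).
bryarc → pelsab (R2).
Using R10, vortov and pelsab make vorzan.
corelm: reached.
vorzan: reached.
bryarc: reached.
vortov: reached.
pelsab: reached.
All 5 are reached.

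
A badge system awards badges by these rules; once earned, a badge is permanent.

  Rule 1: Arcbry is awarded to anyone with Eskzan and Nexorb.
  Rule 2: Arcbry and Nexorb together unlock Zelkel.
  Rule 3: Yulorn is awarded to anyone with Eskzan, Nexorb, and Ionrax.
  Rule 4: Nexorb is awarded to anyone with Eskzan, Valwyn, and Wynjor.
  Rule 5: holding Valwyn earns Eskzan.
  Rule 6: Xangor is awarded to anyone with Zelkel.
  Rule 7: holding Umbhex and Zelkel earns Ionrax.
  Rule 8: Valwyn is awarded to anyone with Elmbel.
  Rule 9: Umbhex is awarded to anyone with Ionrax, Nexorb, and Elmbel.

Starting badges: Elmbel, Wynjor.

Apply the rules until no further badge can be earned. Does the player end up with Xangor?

With Elmbel, Valwyn is earned (Rule 8).
With Valwyn, Eskzan is earned (Rule 5).
With Eskzan, Valwyn, and Wynjor, Nexorb is earned (Rule 4).
With Eskzan and Nexorb, Arcbry is earned (Rule 1).
With Arcbry and Nexorb, Zelkel is earned (Rule 2).
With Zelkel, Xangor is earned (Rule 6).

Yes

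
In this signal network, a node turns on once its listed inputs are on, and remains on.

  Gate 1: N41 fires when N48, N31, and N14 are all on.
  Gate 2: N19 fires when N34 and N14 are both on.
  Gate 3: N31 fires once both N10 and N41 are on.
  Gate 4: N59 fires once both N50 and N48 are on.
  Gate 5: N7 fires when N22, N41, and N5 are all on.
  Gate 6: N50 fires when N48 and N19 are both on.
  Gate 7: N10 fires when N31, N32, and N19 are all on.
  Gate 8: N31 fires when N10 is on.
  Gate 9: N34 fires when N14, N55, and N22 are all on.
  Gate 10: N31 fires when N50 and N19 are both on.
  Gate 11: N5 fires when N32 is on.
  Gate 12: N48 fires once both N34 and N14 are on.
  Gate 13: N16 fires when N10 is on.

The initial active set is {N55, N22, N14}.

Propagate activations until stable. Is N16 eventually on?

No

N16 would need N10 (Gate 13), but N10 never turns on.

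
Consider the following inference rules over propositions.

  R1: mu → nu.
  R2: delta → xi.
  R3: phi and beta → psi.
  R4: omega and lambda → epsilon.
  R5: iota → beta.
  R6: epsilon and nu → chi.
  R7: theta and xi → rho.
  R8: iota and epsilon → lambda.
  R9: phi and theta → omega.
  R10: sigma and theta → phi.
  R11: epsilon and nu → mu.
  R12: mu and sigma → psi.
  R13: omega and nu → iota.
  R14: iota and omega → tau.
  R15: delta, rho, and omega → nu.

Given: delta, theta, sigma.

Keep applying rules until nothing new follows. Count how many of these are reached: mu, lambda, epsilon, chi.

mu would need epsilon and nu (R11), but epsilon is never established.
lambda would need iota and epsilon (R8), but epsilon is never established.
epsilon would need omega and lambda (R4), but lambda is never established.
chi would need epsilon and nu (R6), but epsilon is never established.
None of the 4 are reached.

0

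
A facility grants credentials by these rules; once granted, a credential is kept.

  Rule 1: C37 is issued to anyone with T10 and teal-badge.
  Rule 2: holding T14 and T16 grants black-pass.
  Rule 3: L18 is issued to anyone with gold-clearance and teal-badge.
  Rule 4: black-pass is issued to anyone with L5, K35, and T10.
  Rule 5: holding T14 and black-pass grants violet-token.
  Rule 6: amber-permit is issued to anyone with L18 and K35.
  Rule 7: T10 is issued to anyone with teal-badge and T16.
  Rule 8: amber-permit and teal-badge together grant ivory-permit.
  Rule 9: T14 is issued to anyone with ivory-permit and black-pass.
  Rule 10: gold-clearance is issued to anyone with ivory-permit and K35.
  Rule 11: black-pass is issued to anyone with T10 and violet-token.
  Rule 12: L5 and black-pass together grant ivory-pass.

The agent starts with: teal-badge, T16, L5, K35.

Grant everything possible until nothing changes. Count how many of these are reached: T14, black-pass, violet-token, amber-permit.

1

Holding teal-badge and T16 grants T10 (Rule 7).
Holding L5, K35, and T10 grants black-pass (Rule 4).
T14 would need ivory-permit and black-pass (Rule 9), but ivory-permit is never granted.
black-pass: reached.
violet-token would need T14 and black-pass (Rule 5), but T14 is never granted.
amber-permit would need L18 and K35 (Rule 6), but L18 is never granted.
Reached: black-pass — 1 of the 4.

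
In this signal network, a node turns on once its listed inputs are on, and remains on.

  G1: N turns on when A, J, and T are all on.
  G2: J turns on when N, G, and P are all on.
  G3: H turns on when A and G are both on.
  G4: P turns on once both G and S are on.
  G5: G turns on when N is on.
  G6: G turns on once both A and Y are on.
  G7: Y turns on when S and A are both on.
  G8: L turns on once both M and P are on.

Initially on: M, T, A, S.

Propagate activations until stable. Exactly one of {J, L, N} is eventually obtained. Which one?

L

G7: S and A on → Y on.
G6: A and Y on → G on.
G4: G and S on → P on.
M and P are on, so L turns on (G8).
J would need N, G, and P (G2), but N never turns on. N would need A, J, and T (G1), but J never turns on.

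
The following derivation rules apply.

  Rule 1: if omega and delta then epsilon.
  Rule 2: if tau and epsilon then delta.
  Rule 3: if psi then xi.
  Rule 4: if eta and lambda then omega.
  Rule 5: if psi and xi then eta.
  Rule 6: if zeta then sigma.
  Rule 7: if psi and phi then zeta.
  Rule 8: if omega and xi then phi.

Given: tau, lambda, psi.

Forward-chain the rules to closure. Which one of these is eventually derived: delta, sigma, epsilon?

sigma

psi holds, so xi follows (Rule 3).
From psi and xi, Rule 5 gives eta.
eta and lambda hold, so omega follows (Rule 4).
omega and xi hold, so phi follows (Rule 8).
From psi and phi, Rule 7 gives zeta.
From zeta, Rule 6 gives sigma.
delta would need tau and epsilon (Rule 2), but epsilon is never established. epsilon would need omega and delta (Rule 1), but delta is never established.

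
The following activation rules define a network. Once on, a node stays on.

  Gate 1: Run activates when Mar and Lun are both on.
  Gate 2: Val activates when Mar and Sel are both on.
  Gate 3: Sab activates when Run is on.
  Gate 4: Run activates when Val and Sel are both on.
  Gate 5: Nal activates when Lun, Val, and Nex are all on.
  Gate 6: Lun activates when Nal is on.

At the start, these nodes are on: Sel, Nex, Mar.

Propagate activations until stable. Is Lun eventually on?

No

Lun would need Nal (Gate 6), but Nal never turns on.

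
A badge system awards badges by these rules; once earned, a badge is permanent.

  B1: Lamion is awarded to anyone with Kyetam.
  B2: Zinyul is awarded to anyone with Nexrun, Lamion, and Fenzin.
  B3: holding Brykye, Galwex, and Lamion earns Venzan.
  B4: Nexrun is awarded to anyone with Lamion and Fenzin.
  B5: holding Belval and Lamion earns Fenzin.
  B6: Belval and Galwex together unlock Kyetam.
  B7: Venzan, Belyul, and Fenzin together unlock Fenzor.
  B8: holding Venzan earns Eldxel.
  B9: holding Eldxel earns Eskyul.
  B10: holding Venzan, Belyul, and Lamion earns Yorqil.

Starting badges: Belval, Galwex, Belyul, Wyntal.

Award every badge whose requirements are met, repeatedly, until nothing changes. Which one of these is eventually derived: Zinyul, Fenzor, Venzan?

With Belval and Galwex, Kyetam is earned (B6).
With Kyetam, Lamion is earned (B1).
With Belval and Lamion, Fenzin is earned (B5).
With Lamion and Fenzin, Nexrun is earned (B4).
With Nexrun, Lamion, and Fenzin, Zinyul is earned (B2).
Fenzor would need Venzan, Belyul, and Fenzin (B7), but Venzan is never earned. Venzan would need Brykye, Galwex, and Lamion (B3), but Brykye is never earned.

Zinyul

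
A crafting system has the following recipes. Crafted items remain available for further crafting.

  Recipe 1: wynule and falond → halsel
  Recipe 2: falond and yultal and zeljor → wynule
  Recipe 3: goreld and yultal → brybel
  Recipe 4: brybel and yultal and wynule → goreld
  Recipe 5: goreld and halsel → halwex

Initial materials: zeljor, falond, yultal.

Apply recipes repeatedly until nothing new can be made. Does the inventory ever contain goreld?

No

goreld would need brybel, yultal, and wynule (Recipe 4), but brybel is never obtained.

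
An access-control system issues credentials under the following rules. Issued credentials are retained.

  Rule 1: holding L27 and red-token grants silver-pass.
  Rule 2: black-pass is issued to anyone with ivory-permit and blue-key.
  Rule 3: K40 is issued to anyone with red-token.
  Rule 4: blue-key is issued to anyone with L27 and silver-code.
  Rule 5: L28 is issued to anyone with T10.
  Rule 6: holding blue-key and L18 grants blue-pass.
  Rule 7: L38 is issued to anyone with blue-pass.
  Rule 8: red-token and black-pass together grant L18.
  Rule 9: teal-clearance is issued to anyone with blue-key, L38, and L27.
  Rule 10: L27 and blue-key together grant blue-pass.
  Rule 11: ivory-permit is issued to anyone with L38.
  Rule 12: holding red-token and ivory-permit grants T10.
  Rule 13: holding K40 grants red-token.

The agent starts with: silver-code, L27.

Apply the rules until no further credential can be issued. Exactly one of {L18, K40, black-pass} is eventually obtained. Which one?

Holding L27 and silver-code grants blue-key (Rule 4).
Holding L27 and blue-key grants blue-pass (Rule 10).
Holding blue-pass grants L38 (Rule 7).
Holding L38 grants ivory-permit (Rule 11).
Holding ivory-permit and blue-key grants black-pass (Rule 2).
L18 would need red-token and black-pass (Rule 8), but red-token is never granted. K40 would need red-token (Rule 3), but red-token is never granted.

black-pass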